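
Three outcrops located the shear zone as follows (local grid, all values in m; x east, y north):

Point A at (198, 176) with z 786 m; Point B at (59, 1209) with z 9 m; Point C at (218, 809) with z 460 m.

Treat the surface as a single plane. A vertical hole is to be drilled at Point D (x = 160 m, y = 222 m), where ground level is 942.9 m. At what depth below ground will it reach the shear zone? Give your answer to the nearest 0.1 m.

Two edge vectors: Point A→Point B = (-139, 1033, -777), Point A→Point C = (20, 633, -326).
Normal n = (Point A→Point B) × (Point A→Point C) = (155083, -60854, -108647).
So ∂z/∂x = −n_x/n_z = 1.427403 and ∂z/∂y = −n_y/n_z = −0.560108.
Intercept c from Point A: 786 − 282.63 + 98.58 = 601.95.
At (160, 222): z_contact = 228.38 − 124.34 + 601.95 = 705.99 m.
Depth below ground = 942.9 − 705.99 = 236.9 m.

236.9 m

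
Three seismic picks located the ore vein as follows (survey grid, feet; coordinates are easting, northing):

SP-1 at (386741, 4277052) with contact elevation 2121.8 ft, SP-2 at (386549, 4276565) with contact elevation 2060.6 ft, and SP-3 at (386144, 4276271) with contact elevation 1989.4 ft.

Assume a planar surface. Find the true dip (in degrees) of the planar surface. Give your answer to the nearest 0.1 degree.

8.1°

Let the plane be z = a·easting + b·northing + c.
SP-2−SP-1: −192a − 487b = −61.2;  SP-3−SP-1: −597a − 781b = −132.4.
Solving gives a = 0.11849, b = 0.07895.
Gradient magnitude |∇z| = √(a² + b²) = √(0.01404 + 0.00623) = 0.14238.
True dip = arctan(0.14238) = 8.1°, dipping toward WSW (azimuth ≈ 236°).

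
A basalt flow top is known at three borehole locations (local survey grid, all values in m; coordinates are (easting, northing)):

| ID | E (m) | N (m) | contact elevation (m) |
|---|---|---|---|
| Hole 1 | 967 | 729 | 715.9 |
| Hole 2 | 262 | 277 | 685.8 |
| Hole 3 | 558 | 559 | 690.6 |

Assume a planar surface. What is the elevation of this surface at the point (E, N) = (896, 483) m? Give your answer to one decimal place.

Two edge vectors: Hole 1→Hole 2 = (-705, -452, -30.1), Hole 1→Hole 3 = (-409, -170, -25.3).
Normal n = (Hole 1→Hole 2) × (Hole 1→Hole 3) = (6318.6, -5525.6, -65018).
So ∂z/∂E = −n_x/n_z = 0.09718 and ∂z/∂N = −n_y/n_z = −0.08499.
Intercept c from Hole 1: 715.9 − 93.98 + 61.95 = 683.88.
At (896, 483): z = 87.1 − 41.0 + 683.88 = 729.9 m.

729.9 m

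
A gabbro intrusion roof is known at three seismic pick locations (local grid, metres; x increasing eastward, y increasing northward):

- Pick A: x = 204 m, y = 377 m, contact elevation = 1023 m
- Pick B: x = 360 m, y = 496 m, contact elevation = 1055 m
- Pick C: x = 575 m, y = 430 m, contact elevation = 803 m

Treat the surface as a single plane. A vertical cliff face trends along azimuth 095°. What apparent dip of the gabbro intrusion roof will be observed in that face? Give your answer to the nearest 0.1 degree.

Let the plane be z = a·x + b·y + c.
Pick B−Pick A: 156a + 119b = 32;  Pick C−Pick A: 371a + 53b = −220.
Solving gives a = −0.77690, b = 1.28737.
Unit vector along 095° is (sin 95°, cos 95°) = (0.9962, -0.0872).
Slope in that direction = a·(0.9962) + b·(-0.0872) = −0.88615.
Apparent dip = arctan|0.88615| = 41.5° (true dip is 56.4°, so apparent ≤ true as expected).

41.5°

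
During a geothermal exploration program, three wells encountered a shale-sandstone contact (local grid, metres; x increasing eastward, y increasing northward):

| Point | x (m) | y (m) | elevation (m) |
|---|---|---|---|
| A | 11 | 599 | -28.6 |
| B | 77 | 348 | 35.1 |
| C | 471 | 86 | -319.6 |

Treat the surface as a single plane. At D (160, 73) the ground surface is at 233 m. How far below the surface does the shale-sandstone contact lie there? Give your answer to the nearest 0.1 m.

142.0 m

Two edge vectors: A→B = (66, -251, 63.7), A→C = (460, -513, -291).
Normal n = (A→B) × (A→C) = (105719.1, 48508, 81602).
So ∂z/∂x = −n_x/n_z = −1.29555 and ∂z/∂y = −n_y/n_z = −0.59445.
Intercept c from A: -28.6 + 14.25 + 356.07 = 341.72.
At (160, 73): z_contact = −207.29 − 43.39 + 341.72 = 91.04 m.
Depth below ground = 233 − 91.04 = 142.0 m.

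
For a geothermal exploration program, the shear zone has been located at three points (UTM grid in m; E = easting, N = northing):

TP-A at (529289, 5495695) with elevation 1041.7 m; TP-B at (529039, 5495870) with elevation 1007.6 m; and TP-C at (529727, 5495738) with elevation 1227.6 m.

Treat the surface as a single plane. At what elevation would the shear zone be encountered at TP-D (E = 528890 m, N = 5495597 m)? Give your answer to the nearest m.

Let the plane be z = a·E + b·N + c.
TP-B−TP-A: −250a + 175b = −34.1;  TP-C−TP-A: 438a + 43b = 185.9.
Solving gives a = 0.38900229, b = 0.36086041.
Then c = 1041.7 − a·529289 − b·5495695 = −2188031.69.
At (528890, 5495597): z = 205739.4 + 1983143.4 − 2188031.69 = 851.1 m.

851 m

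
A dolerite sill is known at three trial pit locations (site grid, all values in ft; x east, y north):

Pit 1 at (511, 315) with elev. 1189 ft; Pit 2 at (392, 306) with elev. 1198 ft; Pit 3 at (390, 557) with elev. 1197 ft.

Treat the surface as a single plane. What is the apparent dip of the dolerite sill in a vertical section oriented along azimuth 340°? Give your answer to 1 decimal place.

1.2°

Let the plane be z = a·x + b·y + c.
Pit 2−Pit 1: −119a − 9b = 9;  Pit 3−Pit 1: −121a + 242b = 8.
Solving gives a = −0.07528, b = −0.00458.
Unit vector along 340° is (sin 340°, cos 340°) = (-0.3420, 0.9397).
Slope in that direction = a·(-0.3420) + b·(0.9397) = 0.02144.
Apparent dip = arctan|0.02144| = 1.2° (true dip is 4.3°, so apparent ≤ true as expected).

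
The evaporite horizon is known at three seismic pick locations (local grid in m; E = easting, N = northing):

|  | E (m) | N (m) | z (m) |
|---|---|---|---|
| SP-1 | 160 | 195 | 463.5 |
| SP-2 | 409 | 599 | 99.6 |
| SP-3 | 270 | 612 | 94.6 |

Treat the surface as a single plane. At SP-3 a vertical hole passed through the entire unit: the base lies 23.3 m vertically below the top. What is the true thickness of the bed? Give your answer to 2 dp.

Two edge vectors: SP-1→SP-2 = (249, 404, -363.9), SP-1→SP-3 = (110, 417, -368.9).
Normal n = (SP-1→SP-2) × (SP-1→SP-3) = (2710.7, 51827.1, 59393).
So ∂z/∂E = −n_x/n_z = −0.04564 and ∂z/∂N = −n_y/n_z = −0.87261.
|∇z| = √(a²+b²) = 0.87381, so dip δ = arctan(0.87381) = 41.15°.
True thickness = vertical thickness × cos δ = 23.3 × cos 41.15° = 17.55 m.

17.55 m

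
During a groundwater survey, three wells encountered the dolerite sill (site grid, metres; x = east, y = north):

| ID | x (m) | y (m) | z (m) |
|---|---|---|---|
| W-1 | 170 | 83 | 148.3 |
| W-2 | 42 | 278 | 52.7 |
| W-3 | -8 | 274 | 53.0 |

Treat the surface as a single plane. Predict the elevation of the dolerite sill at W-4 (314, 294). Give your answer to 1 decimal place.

Two edge vectors: W-1→W-2 = (-128, 195, -95.6), W-1→W-3 = (-178, 191, -95.3).
Normal n = (W-1→W-2) × (W-1→W-3) = (-323.9, 4818.4, 10262).
So ∂z/∂x = −n_x/n_z = 0.03156 and ∂z/∂y = −n_y/n_z = −0.46954.
Intercept c from W-1: 148.3 − 5.37 + 38.97 = 181.91.
At (314, 294): z = 9.9 − 138.0 + 181.91 = 53.8 m.

53.8 m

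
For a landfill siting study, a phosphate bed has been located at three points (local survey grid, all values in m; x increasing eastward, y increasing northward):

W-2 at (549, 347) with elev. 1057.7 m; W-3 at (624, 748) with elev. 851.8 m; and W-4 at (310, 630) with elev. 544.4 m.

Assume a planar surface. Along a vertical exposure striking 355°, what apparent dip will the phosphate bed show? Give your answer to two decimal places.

Two edge vectors: W-2→W-3 = (75, 401, -205.9), W-2→W-4 = (-239, 283, -513.3).
Normal n = (W-2→W-3) × (W-2→W-4) = (-147563.6, 87707.6, 117064).
So ∂z/∂x = −n_x/n_z = 1.26054 and ∂z/∂y = −n_y/n_z = −0.74923.
Unit vector along 355° is (sin 355°, cos 355°) = (-0.0872, 0.9962).
Slope in that direction = a·(-0.0872) + b·(0.9962) = −0.85624.
Apparent dip = arctan|0.85624| = 40.57° (true dip is 55.7°, so apparent ≤ true as expected).

40.57°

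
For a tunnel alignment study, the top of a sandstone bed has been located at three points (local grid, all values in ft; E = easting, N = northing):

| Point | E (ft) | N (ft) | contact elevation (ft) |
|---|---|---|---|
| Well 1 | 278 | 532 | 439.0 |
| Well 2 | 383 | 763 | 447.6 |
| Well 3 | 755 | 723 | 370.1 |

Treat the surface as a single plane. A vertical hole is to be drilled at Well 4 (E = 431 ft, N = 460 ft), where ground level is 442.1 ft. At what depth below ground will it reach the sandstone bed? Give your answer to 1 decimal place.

42.0 ft

Let the plane be z = a·E + b·N + c.
Well 2−Well 1: 105a + 231b = 8.6;  Well 3−Well 1: 477a + 191b = −68.9.
Solving gives a = −0.19481, b = 0.12578.
Then c = 439 − a·278 − b·532 = 426.24.
At (431, 460): z_contact = −83.96 + 57.86 + 426.24 = 400.14 ft.
Depth below ground = 442.1 − 400.14 = 42.0 ft.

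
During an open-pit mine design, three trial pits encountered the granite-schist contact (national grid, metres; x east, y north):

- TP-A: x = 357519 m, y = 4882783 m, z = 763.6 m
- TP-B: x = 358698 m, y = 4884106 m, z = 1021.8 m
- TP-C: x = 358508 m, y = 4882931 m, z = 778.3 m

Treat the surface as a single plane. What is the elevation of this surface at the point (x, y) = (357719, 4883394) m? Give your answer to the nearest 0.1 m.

Two edge vectors: TP-A→TP-B = (1179, 1323, 258.2), TP-A→TP-C = (989, 148, 14.7).
Normal n = (TP-A→TP-B) × (TP-A→TP-C) = (-18765.5, 238028.5, -1133955).
So ∂z/∂x = −n_x/n_z = −0.016548717 and ∂z/∂y = −n_y/n_z = 0.209910005.
Intercept c from TP-A: 763.6 + 5916.48 − 1024945.01 = −1018264.92.
At (357719, 4883394): z = −5919.8 + 1025073.3 − 1018264.92 = 888.5 m.

888.5 m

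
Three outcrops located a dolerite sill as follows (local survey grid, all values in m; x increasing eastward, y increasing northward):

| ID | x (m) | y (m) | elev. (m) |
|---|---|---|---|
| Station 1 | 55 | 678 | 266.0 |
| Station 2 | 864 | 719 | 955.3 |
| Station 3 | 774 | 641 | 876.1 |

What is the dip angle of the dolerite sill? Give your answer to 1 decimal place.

Two edge vectors: Station 1→Station 2 = (809, 41, 689.3), Station 1→Station 3 = (719, -37, 610.1).
Normal n = (Station 1→Station 2) × (Station 1→Station 3) = (50518.2, 2035.8, -59412).
So ∂z/∂x = −n_x/n_z = 0.85030 and ∂z/∂y = −n_y/n_z = 0.03427.
Gradient magnitude |∇z| = √(a² + b²) = √(0.72302 + 0.00117) = 0.85099.
True dip = arctan(0.85099) = 40.4°, dipping toward W (azimuth ≈ 268°).

40.4°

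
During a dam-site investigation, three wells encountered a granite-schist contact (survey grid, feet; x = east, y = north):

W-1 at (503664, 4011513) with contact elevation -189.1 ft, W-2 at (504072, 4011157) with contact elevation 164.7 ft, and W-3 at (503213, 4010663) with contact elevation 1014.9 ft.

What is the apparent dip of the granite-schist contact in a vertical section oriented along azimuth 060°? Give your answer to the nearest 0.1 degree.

40.7°

Let the plane be z = a·x + b·y + c.
W-2−W-1: 408a − 356b = 353.8;  W-3−W-1: −451a − 850b = 1204.
Solving gives a = −0.25208, b = −1.28272.
Unit vector along 060° is (sin 60°, cos 60°) = (0.8660, 0.5000).
Slope in that direction = a·(0.8660) + b·(0.5000) = −0.85967.
Apparent dip = arctan|0.85967| = 40.7° (true dip is 52.6°, so apparent ≤ true as expected).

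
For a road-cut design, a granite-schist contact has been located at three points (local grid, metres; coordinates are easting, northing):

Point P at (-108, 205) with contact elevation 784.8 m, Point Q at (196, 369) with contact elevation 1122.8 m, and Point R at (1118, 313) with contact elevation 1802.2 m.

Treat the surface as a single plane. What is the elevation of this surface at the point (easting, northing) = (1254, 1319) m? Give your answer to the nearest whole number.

2536 m

Let the plane be z = a·easting + b·northing + c.
Point Q−Point P: 304a + 164b = 338;  Point R−Point P: 1226a + 108b = 1017.4.
Solving gives a = 0.77482, b = 0.62472.
Then c = 784.8 − a·-108 − b·205 = 740.41.
At (1254, 1319): z = 971.6 + 824.0 + 740.41 = 2536.0 m.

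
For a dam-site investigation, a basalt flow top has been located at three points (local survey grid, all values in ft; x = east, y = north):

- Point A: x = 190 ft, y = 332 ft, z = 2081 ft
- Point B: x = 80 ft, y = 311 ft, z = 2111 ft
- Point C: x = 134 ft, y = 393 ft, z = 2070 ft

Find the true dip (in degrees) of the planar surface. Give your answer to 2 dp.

22.73°

Two edge vectors: Point A→Point B = (-110, -21, 30), Point A→Point C = (-56, 61, -11).
Normal n = (Point A→Point B) × (Point A→Point C) = (-1599, -2890, -7886).
So ∂z/∂x = −n_x/n_z = −0.20276 and ∂z/∂y = −n_y/n_z = −0.36647.
Gradient magnitude |∇z| = √(a² + b²) = √(0.04111 + 0.13430) = 0.41883.
True dip = arctan(0.41883) = 22.73°, dipping toward NNE (azimuth ≈ 029°).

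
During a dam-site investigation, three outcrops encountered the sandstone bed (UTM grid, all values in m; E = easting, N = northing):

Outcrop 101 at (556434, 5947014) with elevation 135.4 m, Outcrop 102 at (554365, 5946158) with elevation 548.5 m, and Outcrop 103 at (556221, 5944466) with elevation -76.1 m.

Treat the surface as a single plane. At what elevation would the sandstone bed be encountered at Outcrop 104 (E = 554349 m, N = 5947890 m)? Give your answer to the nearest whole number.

Let the plane be z = a·E + b·N + c.
Outcrop 102−Outcrop 101: −2069a − 856b = 413.1;  Outcrop 103−Outcrop 101: −213a − 2548b = −211.5.
Solving gives a = −0.24238662, b = 0.10326858.
Then c = 135.4 − a·556434 − b·5947014 = −479132.15.
At (554349, 5947890): z = −134366.8 + 614230.2 − 479132.15 = 731.2 m.

731 m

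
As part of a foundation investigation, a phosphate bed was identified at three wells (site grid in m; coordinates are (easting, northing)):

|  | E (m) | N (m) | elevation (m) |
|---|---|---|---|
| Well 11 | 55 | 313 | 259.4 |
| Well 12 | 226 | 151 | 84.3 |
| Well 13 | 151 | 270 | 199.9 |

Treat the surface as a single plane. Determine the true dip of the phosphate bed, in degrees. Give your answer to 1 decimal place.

Two edge vectors: Well 11→Well 12 = (171, -162, -175.1), Well 11→Well 13 = (96, -43, -59.5).
Normal n = (Well 11→Well 12) × (Well 11→Well 13) = (2109.7, -6635.1, 8199).
So ∂z/∂E = −n_x/n_z = −0.25731 and ∂z/∂N = −n_y/n_z = 0.80926.
Gradient magnitude |∇z| = √(a² + b²) = √(0.06621 + 0.65490) = 0.84918.
True dip = arctan(0.84918) = 40.3°, dipping toward SSE (azimuth ≈ 162°).

40.3°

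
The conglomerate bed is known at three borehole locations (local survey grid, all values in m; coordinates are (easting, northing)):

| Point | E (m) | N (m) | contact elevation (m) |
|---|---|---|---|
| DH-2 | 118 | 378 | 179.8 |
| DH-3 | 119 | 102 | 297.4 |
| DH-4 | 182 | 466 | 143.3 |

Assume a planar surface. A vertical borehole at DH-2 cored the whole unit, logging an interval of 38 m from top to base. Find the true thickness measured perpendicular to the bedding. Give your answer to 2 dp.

34.96 m

Let the plane be z = a·E + b·N + c.
DH-3−DH-2: 1a − 276b = 117.6;  DH-4−DH-2: 64a + 88b = −36.5.
Solving gives a = 0.01548, b = −0.42603.
|∇z| = √(a²+b²) = 0.42631, so dip δ = arctan(0.42631) = 23.09°.
True thickness = vertical thickness × cos δ = 38 × cos 23.09° = 34.96 m.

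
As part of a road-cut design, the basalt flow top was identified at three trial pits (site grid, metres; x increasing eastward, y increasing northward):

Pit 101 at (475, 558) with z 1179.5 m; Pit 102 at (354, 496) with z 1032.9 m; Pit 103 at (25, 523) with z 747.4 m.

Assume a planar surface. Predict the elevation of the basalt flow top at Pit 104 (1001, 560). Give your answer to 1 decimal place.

Let the plane be z = a·x + b·y + c.
Pit 102−Pit 101: −121a − 62b = −146.6;  Pit 103−Pit 101: −450a − 35b = −432.1.
Solving gives a = 0.915242, b = 0.578318.
Then c = 1179.5 − a·475 − b·558 = 422.06.
At (1001, 560): z = 916.2 + 323.9 + 422.06 = 1662.1 m.

1662.1 m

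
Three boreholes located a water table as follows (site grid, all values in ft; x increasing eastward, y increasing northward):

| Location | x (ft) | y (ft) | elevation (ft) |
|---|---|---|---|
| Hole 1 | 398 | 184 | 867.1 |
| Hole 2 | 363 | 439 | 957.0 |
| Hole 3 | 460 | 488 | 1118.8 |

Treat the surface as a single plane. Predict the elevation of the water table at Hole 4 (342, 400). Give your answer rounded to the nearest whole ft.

Let the plane be z = a·x + b·y + c.
Hole 2−Hole 1: −35a + 255b = 89.9;  Hole 3−Hole 1: 62a + 304b = 251.7.
Solving gives a = 1.39334, b = 0.54379.
Then c = 867.1 − a·398 − b·184 = 212.49.
At (342, 400): z = 476.5 + 217.5 + 212.49 = 906.5 ft.

907 ft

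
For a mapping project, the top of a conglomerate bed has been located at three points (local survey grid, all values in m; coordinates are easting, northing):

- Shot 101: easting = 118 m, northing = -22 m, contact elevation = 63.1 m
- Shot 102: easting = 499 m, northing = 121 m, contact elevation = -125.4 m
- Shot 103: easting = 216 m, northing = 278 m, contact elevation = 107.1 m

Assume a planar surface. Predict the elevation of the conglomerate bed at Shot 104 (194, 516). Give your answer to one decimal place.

Let the plane be z = a·easting + b·northing + c.
Shot 102−Shot 101: 381a + 143b = −188.5;  Shot 103−Shot 101: 98a + 300b = 44.
Solving gives a = −0.62663, b = 0.35137.
Then c = 63.1 − a·118 − b·-22 = 144.77.
At (194, 516): z = −121.6 + 181.3 + 144.77 = 204.5 m.

204.5 m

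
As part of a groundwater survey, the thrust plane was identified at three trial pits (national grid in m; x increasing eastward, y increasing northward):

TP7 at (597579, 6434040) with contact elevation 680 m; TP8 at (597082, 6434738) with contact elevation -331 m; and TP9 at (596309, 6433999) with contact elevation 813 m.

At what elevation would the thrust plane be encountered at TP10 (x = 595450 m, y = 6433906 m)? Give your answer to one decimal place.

1000.1 m

Two edge vectors: TP7→TP8 = (-497, 698, -1011), TP7→TP9 = (-1270, -41, 133).
Normal n = (TP7→TP8) × (TP7→TP9) = (51383, 1350071, 906837).
So ∂z/∂x = −n_x/n_z = −0.056661782 and ∂z/∂y = −n_y/n_z = −1.488769205.
Intercept c from TP7: 680 + 33859.89 + 9578800.62 = 9613340.51.
At (595450, 6433906): z = −33739.3 − 9578601.1 + 9613340.51 = 1000.1 m.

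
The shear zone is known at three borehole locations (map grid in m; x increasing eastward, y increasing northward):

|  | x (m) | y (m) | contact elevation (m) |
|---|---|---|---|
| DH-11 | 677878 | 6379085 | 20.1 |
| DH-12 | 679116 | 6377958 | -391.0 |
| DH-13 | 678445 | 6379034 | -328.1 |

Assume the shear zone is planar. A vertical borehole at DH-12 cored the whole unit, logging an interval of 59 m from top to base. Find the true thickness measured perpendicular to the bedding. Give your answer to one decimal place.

47.6 m

Two edge vectors: DH-11→DH-12 = (1238, -1127, -411.1), DH-11→DH-13 = (567, -51, -348.2).
Normal n = (DH-11→DH-12) × (DH-11→DH-13) = (371455.3, 197977.9, 575871).
So ∂z/∂x = −n_x/n_z = −0.64503 and ∂z/∂y = −n_y/n_z = −0.34379.
|∇z| = √(a²+b²) = 0.73093, so dip δ = arctan(0.73093) = 36.16°.
True thickness = vertical thickness × cos δ = 59 × cos 36.16° = 47.6 m.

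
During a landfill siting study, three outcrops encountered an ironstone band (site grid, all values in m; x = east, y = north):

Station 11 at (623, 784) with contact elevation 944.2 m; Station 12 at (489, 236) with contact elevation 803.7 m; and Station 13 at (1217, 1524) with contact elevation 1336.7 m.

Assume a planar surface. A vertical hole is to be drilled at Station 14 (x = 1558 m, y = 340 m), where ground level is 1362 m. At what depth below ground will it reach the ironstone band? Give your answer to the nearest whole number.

19 m

Two edge vectors: Station 11→Station 12 = (-134, -548, -140.5), Station 11→Station 13 = (594, 740, 392.5).
Normal n = (Station 11→Station 12) × (Station 11→Station 13) = (-111120, -30862, 226352).
So ∂z/∂x = −n_x/n_z = 0.49092 and ∂z/∂y = −n_y/n_z = 0.13635.
Intercept c from Station 11: 944.2 − 305.84 − 106.89 = 531.46.
At (1558, 340): z_contact = 764.8 + 46.4 + 531.46 = 1342.7 m.
Depth below ground = 1362 − 1342.7 = 19 m.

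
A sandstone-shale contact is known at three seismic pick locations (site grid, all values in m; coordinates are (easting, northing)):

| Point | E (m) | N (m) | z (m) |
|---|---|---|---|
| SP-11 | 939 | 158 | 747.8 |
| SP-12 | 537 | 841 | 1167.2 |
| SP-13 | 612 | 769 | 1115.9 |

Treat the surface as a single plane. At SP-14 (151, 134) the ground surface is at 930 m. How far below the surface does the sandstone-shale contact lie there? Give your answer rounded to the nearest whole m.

23 m

Let the plane be z = a·E + b·N + c.
SP-12−SP-11: −402a + 683b = 419.4;  SP-13−SP-11: −327a + 611b = 368.1.
Solving gives a = −0.21727, b = 0.48617.
Then c = 747.8 − a·939 − b·158 = 875.01.
At (151, 134): z_contact = −32.8 + 65.1 + 875.01 = 907.3 m.
Depth below ground = 930 − 907.3 = 23 m.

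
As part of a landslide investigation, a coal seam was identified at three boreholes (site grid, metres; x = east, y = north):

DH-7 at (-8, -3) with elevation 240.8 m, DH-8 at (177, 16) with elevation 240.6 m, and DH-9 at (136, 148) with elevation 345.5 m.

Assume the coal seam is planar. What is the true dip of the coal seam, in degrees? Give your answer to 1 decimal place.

37.7°

Two edge vectors: DH-7→DH-8 = (185, 19, -0.2), DH-7→DH-9 = (144, 151, 104.7).
Normal n = (DH-7→DH-8) × (DH-7→DH-9) = (2019.5, -19398.3, 25199).
So ∂z/∂x = −n_x/n_z = −0.08014 and ∂z/∂y = −n_y/n_z = 0.76980.
Gradient magnitude |∇z| = √(a² + b²) = √(0.00642 + 0.59260) = 0.77396.
True dip = arctan(0.77396) = 37.7°, dipping toward S (azimuth ≈ 174°).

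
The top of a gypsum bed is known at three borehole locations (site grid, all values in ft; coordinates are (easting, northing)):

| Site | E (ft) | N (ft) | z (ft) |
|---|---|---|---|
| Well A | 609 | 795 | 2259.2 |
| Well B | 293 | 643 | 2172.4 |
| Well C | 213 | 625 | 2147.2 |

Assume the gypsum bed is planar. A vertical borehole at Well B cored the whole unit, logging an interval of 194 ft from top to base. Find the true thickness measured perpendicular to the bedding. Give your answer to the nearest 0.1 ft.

Let the plane be z = a·E + b·N + c.
Well B−Well A: −316a − 152b = −86.8;  Well C−Well A: −396a − 170b = −112.
Solving gives a = 0.35043, b = −0.15748.
|∇z| = √(a²+b²) = 0.38419, so dip δ = arctan(0.38419) = 21.02°.
True thickness = vertical thickness × cos δ = 194 × cos 21.02° = 181.1 ft.

181.1 ft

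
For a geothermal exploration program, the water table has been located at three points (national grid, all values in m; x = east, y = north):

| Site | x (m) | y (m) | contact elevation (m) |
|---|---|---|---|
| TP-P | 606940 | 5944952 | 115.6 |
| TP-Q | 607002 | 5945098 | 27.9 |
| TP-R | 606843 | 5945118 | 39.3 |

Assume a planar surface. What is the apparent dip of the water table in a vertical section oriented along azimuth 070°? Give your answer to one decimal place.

17.6°

Let the plane be z = a·x + b·y + c.
TP-Q−TP-P: 62a + 146b = −87.7;  TP-R−TP-P: −97a + 166b = −76.3.
Solving gives a = −0.13979, b = −0.54132.
Unit vector along 070° is (sin 70°, cos 70°) = (0.9397, 0.3420).
Slope in that direction = a·(0.9397) + b·(0.3420) = −0.31650.
Apparent dip = arctan|0.31650| = 17.6° (true dip is 29.2°, so apparent ≤ true as expected).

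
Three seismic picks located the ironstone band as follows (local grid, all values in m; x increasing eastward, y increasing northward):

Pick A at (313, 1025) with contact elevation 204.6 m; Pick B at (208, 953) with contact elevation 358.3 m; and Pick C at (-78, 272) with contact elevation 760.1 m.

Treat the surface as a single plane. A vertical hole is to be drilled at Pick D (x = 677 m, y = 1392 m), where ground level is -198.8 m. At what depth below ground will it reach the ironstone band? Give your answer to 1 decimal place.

125.3 m

Two edge vectors: Pick A→Pick B = (-105, -72, 153.7), Pick A→Pick C = (-391, -753, 555.5).
Normal n = (Pick A→Pick B) × (Pick A→Pick C) = (75740.1, -1769.2, 50913).
So ∂z/∂x = −n_x/n_z = −1.487638 and ∂z/∂y = −n_y/n_z = 0.034749.
Intercept c from Pick A: 204.6 + 465.63 − 35.62 = 634.61.
At (677, 1392): z_contact = −1007.13 + 48.37 + 634.61 = -324.15 m.
Depth below ground = -198.8 − (-324.15) = 125.3 m.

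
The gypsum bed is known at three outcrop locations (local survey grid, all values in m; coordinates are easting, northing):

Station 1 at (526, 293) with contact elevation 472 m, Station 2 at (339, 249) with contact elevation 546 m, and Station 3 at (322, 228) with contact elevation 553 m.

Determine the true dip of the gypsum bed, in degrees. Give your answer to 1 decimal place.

Let the plane be z = a·easting + b·northing + c.
Station 2−Station 1: −187a − 44b = 74;  Station 3−Station 1: −204a − 65b = 81.
Solving gives a = −0.39195, b = −0.01604.
Gradient magnitude |∇z| = √(a² + b²) = √(0.15362 + 0.00026) = 0.39228.
True dip = arctan(0.39228) = 21.4°, dipping toward E (azimuth ≈ 088°).

21.4°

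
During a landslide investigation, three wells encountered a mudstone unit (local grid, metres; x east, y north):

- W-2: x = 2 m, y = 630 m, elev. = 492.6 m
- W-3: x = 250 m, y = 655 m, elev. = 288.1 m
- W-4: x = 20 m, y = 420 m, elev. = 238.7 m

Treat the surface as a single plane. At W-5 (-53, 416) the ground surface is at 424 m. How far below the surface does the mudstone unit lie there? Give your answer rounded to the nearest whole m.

Let the plane be z = a·x + b·y + c.
W-3−W-2: 248a + 25b = −204.5;  W-4−W-2: 18a − 210b = −253.9.
Solving gives a = −0.93837, b = 1.12862.
Then c = 492.6 − a·2 − b·630 = −216.55.
At (-53, 416): z_contact = 49.7 + 469.5 − 216.55 = 302.7 m.
Depth below ground = 424 − 302.7 = 121 m.

121 m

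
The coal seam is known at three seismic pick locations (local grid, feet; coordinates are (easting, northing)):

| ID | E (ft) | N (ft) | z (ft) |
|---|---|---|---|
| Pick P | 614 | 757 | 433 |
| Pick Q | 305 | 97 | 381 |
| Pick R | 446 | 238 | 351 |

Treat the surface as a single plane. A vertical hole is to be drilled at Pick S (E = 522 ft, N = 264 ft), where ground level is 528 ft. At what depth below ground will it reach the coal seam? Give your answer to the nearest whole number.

210 ft

Two edge vectors: Pick P→Pick Q = (-309, -660, -52), Pick P→Pick R = (-168, -519, -82).
Normal n = (Pick P→Pick Q) × (Pick P→Pick R) = (27132, -16602, 49491).
So ∂z/∂E = −n_x/n_z = −0.54822 and ∂z/∂N = −n_y/n_z = 0.33545.
Intercept c from Pick P: 433 + 336.61 − 253.94 = 515.67.
At (522, 264): z_contact = −286.2 + 88.6 + 515.67 = 318.1 ft.
Depth below ground = 528 − 318.1 = 210 ft.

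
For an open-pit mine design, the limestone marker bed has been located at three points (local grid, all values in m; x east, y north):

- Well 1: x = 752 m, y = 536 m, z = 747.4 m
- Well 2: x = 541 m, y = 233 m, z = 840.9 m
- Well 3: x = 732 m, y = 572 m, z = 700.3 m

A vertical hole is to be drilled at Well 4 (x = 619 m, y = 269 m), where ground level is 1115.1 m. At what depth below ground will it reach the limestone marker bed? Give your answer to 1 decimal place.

243.0 m

Two edge vectors: Well 1→Well 2 = (-211, -303, 93.5), Well 1→Well 3 = (-20, 36, -47.1).
Normal n = (Well 1→Well 2) × (Well 1→Well 3) = (10905.3, -11808.1, -13656).
So ∂z/∂x = −n_x/n_z = 0.79857 and ∂z/∂y = −n_y/n_z = −0.86468.
Intercept c from Well 1: 747.4 − 600.53 + 463.47 = 610.34.
At (619, 269): z_contact = 494.32 − 232.60 + 610.34 = 872.06 m.
Depth below ground = 1115.1 − 872.06 = 243.0 m.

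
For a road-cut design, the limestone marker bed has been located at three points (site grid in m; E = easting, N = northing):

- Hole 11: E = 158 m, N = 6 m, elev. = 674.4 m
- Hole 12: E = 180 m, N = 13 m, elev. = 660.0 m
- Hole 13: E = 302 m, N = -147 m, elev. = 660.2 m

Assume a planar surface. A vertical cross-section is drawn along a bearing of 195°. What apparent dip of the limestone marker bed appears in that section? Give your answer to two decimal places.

27.71°

Let the plane be z = a·E + b·N + c.
Hole 12−Hole 11: 22a + 7b = −14.4;  Hole 13−Hole 11: 144a − 153b = −14.2.
Solving gives a = −0.52643, b = −0.40265.
Unit vector along 195° is (sin 195°, cos 195°) = (-0.2588, -0.9659).
Slope in that direction = a·(-0.2588) + b·(-0.9659) = 0.52518.
Apparent dip = arctan|0.52518| = 27.71° (true dip is 33.5°, so apparent ≤ true as expected).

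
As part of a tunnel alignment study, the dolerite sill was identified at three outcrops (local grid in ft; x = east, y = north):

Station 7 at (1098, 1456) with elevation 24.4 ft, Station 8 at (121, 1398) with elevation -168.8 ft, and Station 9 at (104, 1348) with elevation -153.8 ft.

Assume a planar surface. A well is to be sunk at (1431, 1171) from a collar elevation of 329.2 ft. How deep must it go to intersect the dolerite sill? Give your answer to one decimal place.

124.7 ft

Let the plane be z = a·x + b·y + c.
Station 8−Station 7: −977a − 58b = −193.2;  Station 9−Station 7: −994a − 108b = −178.2.
Solving gives a = 0.219998, b = −0.374799.
Then c = 24.4 − a·1098 − b·1456 = 328.55.
At (1431, 1171): z_contact = 314.82 − 438.89 + 328.55 = 204.48 ft.
Depth below ground = 329.2 − 204.48 = 124.7 ft.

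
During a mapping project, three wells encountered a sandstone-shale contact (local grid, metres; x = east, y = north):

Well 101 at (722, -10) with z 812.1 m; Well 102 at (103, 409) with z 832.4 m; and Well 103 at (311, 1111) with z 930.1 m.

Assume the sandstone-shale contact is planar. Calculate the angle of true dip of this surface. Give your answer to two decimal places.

Two edge vectors: Well 101→Well 102 = (-619, 419, 20.3), Well 101→Well 103 = (-411, 1121, 118).
Normal n = (Well 101→Well 102) × (Well 101→Well 103) = (26685.7, 64698.7, -521690).
So ∂z/∂x = −n_x/n_z = 0.05115 and ∂z/∂y = −n_y/n_z = 0.12402.
Gradient magnitude |∇z| = √(a² + b²) = √(0.00262 + 0.01538) = 0.13415.
True dip = arctan(0.13415) = 7.64°, dipping toward SSW (azimuth ≈ 202°).

7.64°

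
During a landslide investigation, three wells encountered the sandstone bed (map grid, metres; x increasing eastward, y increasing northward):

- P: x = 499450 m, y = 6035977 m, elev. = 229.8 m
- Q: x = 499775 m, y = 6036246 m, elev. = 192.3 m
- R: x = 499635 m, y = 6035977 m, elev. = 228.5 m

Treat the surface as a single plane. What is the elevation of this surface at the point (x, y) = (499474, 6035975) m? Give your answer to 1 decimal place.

Two edge vectors: P→Q = (325, 269, -37.5), P→R = (185, 0, -1.3).
Normal n = (P→Q) × (P→R) = (-349.7, -6515, -49765).
So ∂z/∂x = −n_x/n_z = −0.007027027 and ∂z/∂y = −n_y/n_z = −0.130915302.
Intercept c from P: 229.8 + 3509.65 + 790201.75 = 793941.20.
At (499474, 6035975): z = −3509.8 − 790201.5 + 793941.20 = 229.9 m.

229.9 m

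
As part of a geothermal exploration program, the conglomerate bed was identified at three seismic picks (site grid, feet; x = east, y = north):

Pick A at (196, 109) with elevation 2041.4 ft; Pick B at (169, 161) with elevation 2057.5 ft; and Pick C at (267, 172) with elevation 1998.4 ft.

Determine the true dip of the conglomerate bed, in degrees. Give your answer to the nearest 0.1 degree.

Two edge vectors: Pick A→Pick B = (-27, 52, 16.1), Pick A→Pick C = (71, 63, -43).
Normal n = (Pick A→Pick B) × (Pick A→Pick C) = (-3250.3, -17.9, -5393).
So ∂z/∂x = −n_x/n_z = −0.60269 and ∂z/∂y = −n_y/n_z = −0.00332.
Gradient magnitude |∇z| = √(a² + b²) = √(0.36323 + 0.00001) = 0.60270.
True dip = arctan(0.60270) = 31.1°, dipping toward E (azimuth ≈ 090°).

31.1°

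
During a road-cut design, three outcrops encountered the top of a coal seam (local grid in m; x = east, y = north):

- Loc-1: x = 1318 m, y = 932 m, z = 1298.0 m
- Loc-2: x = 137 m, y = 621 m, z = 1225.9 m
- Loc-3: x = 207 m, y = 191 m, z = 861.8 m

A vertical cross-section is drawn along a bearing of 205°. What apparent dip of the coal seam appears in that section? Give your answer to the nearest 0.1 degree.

34.2°

Two edge vectors: Loc-1→Loc-2 = (-1181, -311, -72.1), Loc-1→Loc-3 = (-1111, -741, -436.2).
Normal n = (Loc-1→Loc-2) × (Loc-1→Loc-3) = (82232.1, -435049.1, 529600).
So ∂z/∂x = −n_x/n_z = −0.15527 and ∂z/∂y = −n_y/n_z = 0.82147.
Unit vector along 205° is (sin 205°, cos 205°) = (-0.4226, -0.9063).
Slope in that direction = a·(-0.4226) + b·(-0.9063) = −0.67888.
Apparent dip = arctan|0.67888| = 34.2° (true dip is 39.9°, so apparent ≤ true as expected).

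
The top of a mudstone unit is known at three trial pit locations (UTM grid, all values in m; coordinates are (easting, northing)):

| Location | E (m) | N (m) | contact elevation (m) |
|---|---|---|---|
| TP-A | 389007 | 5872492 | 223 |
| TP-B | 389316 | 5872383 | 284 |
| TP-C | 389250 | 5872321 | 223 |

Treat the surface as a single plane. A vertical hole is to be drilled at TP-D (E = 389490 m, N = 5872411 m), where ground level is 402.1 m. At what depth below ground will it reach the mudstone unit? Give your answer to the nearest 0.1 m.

33.5 m

Two edge vectors: TP-A→TP-B = (309, -109, 61), TP-A→TP-C = (243, -171, 0).
Normal n = (TP-A→TP-B) × (TP-A→TP-C) = (10431, 14823, -26352).
So ∂z/∂E = −n_x/n_z = 0.395833333 and ∂z/∂N = −n_y/n_z = 0.562500000.
Intercept c from TP-A: 223 − 153981.94 − 3303276.75 = −3457035.69.
At (389490, 5872411): z_contact = 154173.12 + 3303231.19 − 3457035.69 = 368.62 m.
Depth below ground = 402.1 − 368.62 = 33.5 m.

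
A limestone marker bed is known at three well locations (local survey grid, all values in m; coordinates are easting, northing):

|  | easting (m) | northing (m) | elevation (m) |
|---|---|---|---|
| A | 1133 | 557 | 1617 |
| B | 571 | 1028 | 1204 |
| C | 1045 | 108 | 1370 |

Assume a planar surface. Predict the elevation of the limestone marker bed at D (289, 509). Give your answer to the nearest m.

Let the plane be z = a·easting + b·northing + c.
B−A: −562a + 471b = −413;  C−A: −88a − 449b = −247.
Solving gives a = 1.02719, b = 0.34879.
Then c = 1617 − a·1133 − b·557 = 258.92.
At (289, 509): z = 296.9 + 177.5 + 258.92 = 733.3 m.

733 m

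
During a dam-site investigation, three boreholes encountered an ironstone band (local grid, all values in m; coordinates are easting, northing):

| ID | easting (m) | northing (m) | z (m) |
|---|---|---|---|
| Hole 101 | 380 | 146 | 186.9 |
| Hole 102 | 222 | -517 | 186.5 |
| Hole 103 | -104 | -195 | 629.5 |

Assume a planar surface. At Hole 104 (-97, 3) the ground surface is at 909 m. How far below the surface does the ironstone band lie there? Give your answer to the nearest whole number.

Two edge vectors: Hole 101→Hole 102 = (-158, -663, -0.4), Hole 101→Hole 103 = (-484, -341, 442.6).
Normal n = (Hole 101→Hole 102) × (Hole 101→Hole 103) = (-293580.2, 70124.4, -267014).
So ∂z/∂easting = −n_x/n_z = −1.09949 and ∂z/∂northing = −n_y/n_z = 0.26262.
Intercept c from Hole 101: 186.9 + 417.81 − 38.34 = 566.36.
At (-97, 3): z_contact = 106.7 + 0.8 + 566.36 = 673.8 m.
Depth below ground = 909 − 673.8 = 235 m.

235 m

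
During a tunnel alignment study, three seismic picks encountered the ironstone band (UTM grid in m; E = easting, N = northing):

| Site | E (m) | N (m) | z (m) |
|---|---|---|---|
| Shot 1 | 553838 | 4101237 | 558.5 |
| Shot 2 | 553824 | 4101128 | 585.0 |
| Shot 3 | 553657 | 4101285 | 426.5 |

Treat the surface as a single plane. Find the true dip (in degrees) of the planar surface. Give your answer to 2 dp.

Two edge vectors: Shot 1→Shot 2 = (-14, -109, 26.5), Shot 1→Shot 3 = (-181, 48, -132).
Normal n = (Shot 1→Shot 2) × (Shot 1→Shot 3) = (13116, -6644.5, -20401).
So ∂z/∂E = −n_x/n_z = 0.64291 and ∂z/∂N = −n_y/n_z = −0.32569.
Gradient magnitude |∇z| = √(a² + b²) = √(0.41333 + 0.10608) = 0.72070.
True dip = arctan(0.72070) = 35.78°, dipping toward WNW (azimuth ≈ 297°).

35.78°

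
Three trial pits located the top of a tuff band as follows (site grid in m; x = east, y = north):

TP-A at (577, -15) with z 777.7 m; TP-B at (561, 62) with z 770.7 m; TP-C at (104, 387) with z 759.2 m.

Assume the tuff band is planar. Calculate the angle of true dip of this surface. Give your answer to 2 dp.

6.32°

Let the plane be z = a·x + b·y + c.
TP-B−TP-A: −16a + 77b = −7;  TP-C−TP-A: −473a + 402b = −18.5.
Solving gives a = −0.04633, b = −0.10054.
Gradient magnitude |∇z| = √(a² + b²) = √(0.00215 + 0.01011) = 0.11070.
True dip = arctan(0.11070) = 6.32°, dipping toward NNE (azimuth ≈ 025°).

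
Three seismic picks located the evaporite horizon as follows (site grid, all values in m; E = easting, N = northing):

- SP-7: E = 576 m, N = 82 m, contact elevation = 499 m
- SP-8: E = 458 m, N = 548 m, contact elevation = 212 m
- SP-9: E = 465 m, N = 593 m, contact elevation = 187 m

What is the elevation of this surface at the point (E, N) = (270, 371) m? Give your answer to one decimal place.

286.7 m

Two edge vectors: SP-7→SP-8 = (-118, 466, -287), SP-7→SP-9 = (-111, 511, -312).
Normal n = (SP-7→SP-8) × (SP-7→SP-9) = (1265, -4959, -8572).
So ∂z/∂E = −n_x/n_z = 0.14757 and ∂z/∂N = −n_y/n_z = −0.57851.
Intercept c from SP-7: 499 − 85.00 + 47.44 = 461.44.
At (270, 371): z = 39.8 − 214.6 + 461.44 = 286.7 m.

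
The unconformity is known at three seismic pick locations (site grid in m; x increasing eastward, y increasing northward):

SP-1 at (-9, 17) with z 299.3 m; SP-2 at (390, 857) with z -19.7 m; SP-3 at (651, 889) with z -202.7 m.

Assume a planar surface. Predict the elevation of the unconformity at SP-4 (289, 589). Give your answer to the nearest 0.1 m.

Two edge vectors: SP-1→SP-2 = (399, 840, -319), SP-1→SP-3 = (660, 872, -502).
Normal n = (SP-1→SP-2) × (SP-1→SP-3) = (-143512, -10242, -206472).
So ∂z/∂x = −n_x/n_z = −0.69507 and ∂z/∂y = −n_y/n_z = −0.04960.
Intercept c from SP-1: 299.3 − 6.26 + 0.84 = 293.89.
At (289, 589): z = −200.9 − 29.2 + 293.89 = 63.8 m.

63.8 m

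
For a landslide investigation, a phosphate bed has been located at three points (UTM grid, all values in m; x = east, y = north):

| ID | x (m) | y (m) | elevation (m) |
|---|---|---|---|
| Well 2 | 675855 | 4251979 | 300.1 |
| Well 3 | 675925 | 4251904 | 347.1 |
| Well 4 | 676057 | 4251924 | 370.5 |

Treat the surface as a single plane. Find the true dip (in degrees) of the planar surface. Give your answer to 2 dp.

Let the plane be z = a·x + b·y + c.
Well 3−Well 2: 70a − 75b = 47;  Well 4−Well 2: 202a − 55b = 70.4.
Solving gives a = 0.23850, b = −0.40407.
Gradient magnitude |∇z| = √(a² + b²) = √(0.05688 + 0.16327) = 0.46921.
True dip = arctan(0.46921) = 25.14°, dipping toward NNW (azimuth ≈ 329°).

25.14°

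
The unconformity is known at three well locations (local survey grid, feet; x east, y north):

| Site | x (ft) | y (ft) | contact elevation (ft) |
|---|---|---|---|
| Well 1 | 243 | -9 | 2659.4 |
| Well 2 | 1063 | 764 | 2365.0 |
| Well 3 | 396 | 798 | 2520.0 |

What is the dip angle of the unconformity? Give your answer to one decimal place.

15.1°

Let the plane be z = a·x + b·y + c.
Well 2−Well 1: 820a + 773b = −294.4;  Well 3−Well 1: 153a + 807b = −139.4.
Solving gives a = −0.23888, b = −0.12745.
Gradient magnitude |∇z| = √(a² + b²) = √(0.05706 + 0.01624) = 0.27075.
True dip = arctan(0.27075) = 15.1°, dipping toward ENE (azimuth ≈ 062°).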